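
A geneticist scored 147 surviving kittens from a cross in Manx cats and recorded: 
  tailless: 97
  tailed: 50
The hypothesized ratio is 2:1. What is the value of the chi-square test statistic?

0.031

Under the 2:1 hypothesis (Σ ratio = 3, N = 147):
  tailless: 147 × 2/3 = 98
  tailed: 147 × 1/3 = 49
χ² = Σ (O − E)² / E
  tailless: (97 − 98)² / 98 = 0.0102
  tailed: (50 − 49)² / 49 = 0.0204
χ² = 0.0102 + 0.0204 = 0.0306 ≈ 0.031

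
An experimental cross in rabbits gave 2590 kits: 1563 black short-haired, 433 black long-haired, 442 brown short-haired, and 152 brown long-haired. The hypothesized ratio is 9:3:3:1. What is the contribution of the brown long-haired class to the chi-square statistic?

0.602

The 9:3:3:1 ratio has 16 parts, so with N = 2590 the expected counts are:
  black short-haired: 2590 × 9/16 = 1456.875
  black long-haired: 2590 × 3/16 = 485.625
  brown short-haired: 2590 × 3/16 = 485.625
  brown long-haired: 2590 × 1/16 = 161.875
Contribution of brown long-haired: (152 − 161.875)² / 161.875 = 0.6024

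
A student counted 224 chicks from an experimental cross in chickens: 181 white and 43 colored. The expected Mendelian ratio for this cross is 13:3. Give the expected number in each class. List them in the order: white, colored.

Under the 13:3 hypothesis (Σ ratio = 16, N = 224):
  white: 224 × 13/16 = 182
  colored: 224 × 3/16 = 42

182, 42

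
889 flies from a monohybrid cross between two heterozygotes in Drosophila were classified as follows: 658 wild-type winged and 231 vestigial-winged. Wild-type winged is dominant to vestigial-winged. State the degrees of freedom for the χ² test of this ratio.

For a monohybrid cross between heterozygotes with complete dominance, the expected phenotypic ratio is 3:1.
A goodness-of-fit test with 2 phenotype classes has df = 2 − 1 = 1.

1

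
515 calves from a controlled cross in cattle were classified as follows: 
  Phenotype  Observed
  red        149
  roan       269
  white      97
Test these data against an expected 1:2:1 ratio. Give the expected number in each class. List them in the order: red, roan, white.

The 1:2:1 ratio has 4 parts, so with N = 515 the expected counts are:
  red: 515 × 1/4 = 128.75
  roan: 515 × 2/4 = 257.5
  white: 515 × 1/4 = 128.75

128.75, 257.5, 128.75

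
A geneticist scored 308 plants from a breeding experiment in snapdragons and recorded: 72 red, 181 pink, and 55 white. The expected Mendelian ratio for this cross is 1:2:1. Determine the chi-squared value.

The 1:2:1 ratio has 4 parts, so with N = 308 the expected counts are:
  red: 308 × 1/4 = 77
  pink: 308 × 2/4 = 154
  white: 308 × 1/4 = 77
χ² = Σ (O − E)² / E
  red: (72 − 77)² / 77 = 0.3247
  pink: (181 − 154)² / 154 = 4.7338
  white: (55 − 77)² / 77 = 6.2857
χ² = 0.3247 + 4.7338 + 6.2857 = 11.3442 ≈ 11.344

11.344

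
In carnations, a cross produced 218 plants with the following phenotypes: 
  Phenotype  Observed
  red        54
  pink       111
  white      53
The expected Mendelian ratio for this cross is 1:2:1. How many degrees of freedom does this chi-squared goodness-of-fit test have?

A goodness-of-fit test with 3 phenotype classes has df = 3 − 1 = 2.

2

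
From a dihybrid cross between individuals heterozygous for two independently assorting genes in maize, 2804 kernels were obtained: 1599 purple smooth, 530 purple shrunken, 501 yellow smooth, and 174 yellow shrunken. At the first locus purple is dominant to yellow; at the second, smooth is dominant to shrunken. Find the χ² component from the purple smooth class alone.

0.300

A dihybrid F₂ with independent assortment and complete dominance at both loci gives a 9:3:3:1 phenotypic ratio.
Under the 9:3:3:1 hypothesis (Σ ratio = 16, N = 2804):
  purple smooth: 2804 × 9/16 = 1577.25
  purple shrunken: 2804 × 3/16 = 525.75
  yellow smooth: 2804 × 3/16 = 525.75
  yellow shrunken: 2804 × 1/16 = 175.25
Contribution of purple smooth: (1599 − 1577.25)² / 1577.25 = 0.2999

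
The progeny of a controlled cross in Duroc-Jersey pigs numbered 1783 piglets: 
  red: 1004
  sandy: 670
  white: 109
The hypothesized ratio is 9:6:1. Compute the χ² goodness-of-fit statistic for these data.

0.057

Total ratio parts = 16. Expected numbers out of 1783:
  red: 1783 × 9/16 = 1002.9375
  sandy: 1783 × 6/16 = 668.625
  white: 1783 × 1/16 = 111.4375
χ² = Σ (O − E)² / E
  red: (1004 − 1002.9375)² / 1002.9375 = 0.0011
  sandy: (670 − 668.625)² / 668.625 = 0.0028
  white: (109 − 111.4375)² / 111.4375 = 0.0533
χ² = 0.0011 + 0.0028 + 0.0533 = 0.0572 ≈ 0.057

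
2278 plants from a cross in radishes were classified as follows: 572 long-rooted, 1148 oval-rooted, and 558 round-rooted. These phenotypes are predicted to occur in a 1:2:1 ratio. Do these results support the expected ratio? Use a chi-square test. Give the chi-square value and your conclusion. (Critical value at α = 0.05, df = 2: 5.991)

Under the 1:2:1 hypothesis (Σ ratio = 4, N = 2278):
  long-rooted: 2278 × 1/4 = 569.5
  oval-rooted: 2278 × 2/4 = 1139
  round-rooted: 2278 × 1/4 = 569.5
χ² = Σ (O − E)² / E
  long-rooted: (572 − 569.5)² / 569.5 = 0.0110
  oval-rooted: (1148 − 1139)² / 1139 = 0.0711
  round-rooted: (558 − 569.5)² / 569.5 = 0.2322
χ² = 0.0110 + 0.0711 + 0.2322 = 0.3143 ≈ 0.314
Degrees of freedom = 3 − 1 = 2; critical value at α = 0.05 is 5.991.
Since 0.314 < 5.991, we fail to reject the null hypothesis — the data are consistent with the 1:2:1 ratio.

0.314; consistent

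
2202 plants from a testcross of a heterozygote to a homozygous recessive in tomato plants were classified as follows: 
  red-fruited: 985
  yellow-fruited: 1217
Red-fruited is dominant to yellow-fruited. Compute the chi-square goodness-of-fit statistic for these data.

24.443

A testcross of a heterozygote (Aa × aa) gives a 1:1 phenotypic ratio.
Total ratio parts = 2. Expected numbers out of 2202:
  red-fruited: 2202 × 1/2 = 1101
  yellow-fruited: 2202 × 1/2 = 1101
χ² = Σ (O − E)² / E
  red-fruited: (985 − 1101)² / 1101 = 12.2216
  yellow-fruited: (1217 − 1101)² / 1101 = 12.2216
χ² = 12.2216 + 12.2216 = 24.4432 ≈ 24.443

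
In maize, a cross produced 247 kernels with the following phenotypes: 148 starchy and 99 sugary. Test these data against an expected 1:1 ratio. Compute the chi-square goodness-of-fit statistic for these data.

9.721

Expected counts for N = 247 under a 1:1 ratio (total parts = 2):
  starchy: 247 × 1/2 = 123.5
  sugary: 247 × 1/2 = 123.5
χ² = Σ (O − E)² / E
  starchy: (148 − 123.5)² / 123.5 = 4.8603
  sugary: (99 − 123.5)² / 123.5 = 4.8603
χ² = 4.8603 + 4.8603 = 9.7206 ≈ 9.721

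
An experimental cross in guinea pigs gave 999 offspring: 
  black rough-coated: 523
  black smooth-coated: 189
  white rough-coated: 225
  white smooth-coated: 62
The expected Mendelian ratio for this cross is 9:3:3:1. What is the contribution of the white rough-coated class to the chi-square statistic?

7.583

Total ratio parts = 16. Expected numbers out of 999:
  black rough-coated: 999 × 9/16 = 561.9375
  black smooth-coated: 999 × 3/16 = 187.3125
  white rough-coated: 999 × 3/16 = 187.3125
  white smooth-coated: 999 × 1/16 = 62.4375
Contribution of white rough-coated: (225 − 187.3125)² / 187.3125 = 7.5828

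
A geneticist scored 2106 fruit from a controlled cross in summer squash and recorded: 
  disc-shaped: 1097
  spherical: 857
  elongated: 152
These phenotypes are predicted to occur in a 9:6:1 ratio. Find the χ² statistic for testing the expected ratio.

Total ratio parts = 16. Expected numbers out of 2106:
  disc-shaped: 2106 × 9/16 = 1184.625
  spherical: 2106 × 6/16 = 789.75
  elongated: 2106 × 1/16 = 131.625
χ² = Σ (O − E)² / E
  disc-shaped: (1097 − 1184.625)² / 1184.625 = 6.4815
  spherical: (857 − 789.75)² / 789.75 = 5.7266
  elongated: (152 − 131.625)² / 131.625 = 3.1540
χ² = 6.4815 + 5.7266 + 3.1540 = 15.3621 ≈ 15.362

15.362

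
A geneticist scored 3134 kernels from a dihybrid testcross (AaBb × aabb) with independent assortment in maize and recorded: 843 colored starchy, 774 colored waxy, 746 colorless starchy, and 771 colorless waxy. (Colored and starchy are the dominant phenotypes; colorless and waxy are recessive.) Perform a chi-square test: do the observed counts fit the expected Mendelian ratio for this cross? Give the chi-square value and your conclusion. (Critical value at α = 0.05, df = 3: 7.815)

A dihybrid testcross with independent assortment gives a 1:1:1:1 ratio.
Total ratio parts = 4. Expected numbers out of 3134:
  colored starchy: 3134 × 1/4 = 783.5
  colored waxy: 3134 × 1/4 = 783.5
  colorless starchy: 3134 × 1/4 = 783.5
  colorless waxy: 3134 × 1/4 = 783.5
χ² = Σ (O − E)² / E
  colored starchy: (843 − 783.5)² / 783.5 = 4.5185
  colored waxy: (774 − 783.5)² / 783.5 = 0.1152
  colorless starchy: (746 − 783.5)² / 783.5 = 1.7948
  colorless waxy: (771 − 783.5)² / 783.5 = 0.1994
χ² = 4.5185 + 0.1152 + 1.7948 + 0.1994 = 6.6279 ≈ 6.628
Degrees of freedom = 4 − 1 = 3; critical value at α = 0.05 is 7.815.
Since 6.628 < 7.815, we fail to reject the null hypothesis — the data are consistent with the 1:1:1:1 ratio.

6.628; consistent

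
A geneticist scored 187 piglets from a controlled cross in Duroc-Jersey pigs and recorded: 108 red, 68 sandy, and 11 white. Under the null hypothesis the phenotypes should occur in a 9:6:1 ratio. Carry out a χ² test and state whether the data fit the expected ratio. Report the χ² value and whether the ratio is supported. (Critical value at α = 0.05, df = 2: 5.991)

Under the 9:6:1 hypothesis (Σ ratio = 16, N = 187):
  red: 187 × 9/16 = 105.1875
  sandy: 187 × 6/16 = 70.125
  white: 187 × 1/16 = 11.6875
χ² = Σ (O − E)² / E
  red: (108 − 105.1875)² / 105.1875 = 0.0752
  sandy: (68 − 70.125)² / 70.125 = 0.0644
  white: (11 − 11.6875)² / 11.6875 = 0.0404
χ² = 0.0752 + 0.0644 + 0.0404 = 0.180
Degrees of freedom = 3 − 1 = 2; critical value at α = 0.05 is 5.991.
Since 0.180 < 5.991, we fail to reject the null hypothesis — the data are consistent with the 9:6:1 ratio.

0.180; consistent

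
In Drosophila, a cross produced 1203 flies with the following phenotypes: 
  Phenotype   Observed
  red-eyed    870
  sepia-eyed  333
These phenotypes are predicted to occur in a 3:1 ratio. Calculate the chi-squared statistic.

The 3:1 ratio has 4 parts, so with N = 1203 the expected counts are:
  red-eyed: 1203 × 3/4 = 902.25
  sepia-eyed: 1203 × 1/4 = 300.75
χ² = Σ (O − E)² / E
  red-eyed: (870 − 902.25)² / 902.25 = 1.1527
  sepia-eyed: (333 − 300.75)² / 300.75 = 3.4582
χ² = 1.1527 + 3.4582 = 4.6109 ≈ 4.611

4.611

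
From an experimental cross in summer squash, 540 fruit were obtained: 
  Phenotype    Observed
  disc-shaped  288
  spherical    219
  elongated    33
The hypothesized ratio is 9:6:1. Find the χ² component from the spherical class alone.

1.344

The 9:6:1 ratio has 16 parts, so with N = 540 the expected counts are:
  disc-shaped: 540 × 9/16 = 303.75
  spherical: 540 × 6/16 = 202.5
  elongated: 540 × 1/16 = 33.75
Contribution of spherical: (219 − 202.5)² / 202.5 = 1.3444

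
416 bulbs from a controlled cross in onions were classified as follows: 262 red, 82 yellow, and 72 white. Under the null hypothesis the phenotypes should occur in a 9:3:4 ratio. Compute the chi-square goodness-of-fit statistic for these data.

13.402

Total ratio parts = 16. Expected numbers out of 416:
  red: 416 × 9/16 = 234
  yellow: 416 × 3/16 = 78
  white: 416 × 4/16 = 104
χ² = Σ (O − E)² / E
  red: (262 − 234)² / 234 = 3.3504
  yellow: (82 − 78)² / 78 = 0.2051
  white: (72 − 104)² / 104 = 9.8462
χ² = 3.3504 + 0.2051 + 9.8462 = 13.4017 ≈ 13.402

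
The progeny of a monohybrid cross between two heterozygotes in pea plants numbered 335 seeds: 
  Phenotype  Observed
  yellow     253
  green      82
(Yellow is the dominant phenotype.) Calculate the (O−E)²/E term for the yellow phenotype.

0.012

For a monohybrid cross between heterozygotes with complete dominance, the expected phenotypic ratio is 3:1.
Total ratio parts = 4. Expected numbers out of 335:
  yellow: 335 × 3/4 = 251.25
  green: 335 × 1/4 = 83.75
Contribution of yellow: (253 − 251.25)² / 251.25 = 0.0122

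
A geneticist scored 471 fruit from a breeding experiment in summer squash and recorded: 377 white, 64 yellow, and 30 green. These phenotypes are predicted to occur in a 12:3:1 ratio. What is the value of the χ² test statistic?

Total ratio parts = 16. Expected numbers out of 471:
  white: 471 × 12/16 = 353.25
  yellow: 471 × 3/16 = 88.3125
  green: 471 × 1/16 = 29.4375
χ² = Σ (O − E)² / E
  white: (377 − 353.25)² / 353.25 = 1.5968
  yellow: (64 − 88.3125)² / 88.3125 = 6.6933
  green: (30 − 29.4375)² / 29.4375 = 0.0107
χ² = 1.5968 + 6.6933 + 0.0107 = 8.3008 ≈ 8.301

8.301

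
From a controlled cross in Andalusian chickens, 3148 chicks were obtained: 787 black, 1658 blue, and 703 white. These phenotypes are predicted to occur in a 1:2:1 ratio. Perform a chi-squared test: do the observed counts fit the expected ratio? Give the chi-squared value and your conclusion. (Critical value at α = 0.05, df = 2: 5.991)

The 1:2:1 ratio has 4 parts, so with N = 3148 the expected counts are:
  black: 3148 × 1/4 = 787
  blue: 3148 × 2/4 = 1574
  white: 3148 × 1/4 = 787
χ² = Σ (O − E)² / E
  black: (787 − 787)² / 787 = 0.0000
  blue: (1658 − 1574)² / 1574 = 4.4828
  white: (703 − 787)² / 787 = 8.9657
χ² = 0.0000 + 4.4828 + 8.9657 = 13.4485 ≈ 13.449
Degrees of freedom = 3 − 1 = 2; critical value at α = 0.05 is 5.991.
Since 13.449 > 5.991, we reject the null hypothesis — the data do not fit the 1:2:1 ratio.

13.449; not consistent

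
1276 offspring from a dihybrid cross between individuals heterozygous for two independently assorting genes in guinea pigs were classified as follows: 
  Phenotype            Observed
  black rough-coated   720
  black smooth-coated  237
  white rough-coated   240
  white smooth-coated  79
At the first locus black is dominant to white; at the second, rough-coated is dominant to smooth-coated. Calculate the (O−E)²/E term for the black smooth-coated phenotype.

0.021

A dihybrid F₂ with independent assortment and complete dominance at both loci gives a 9:3:3:1 phenotypic ratio.
Under the 9:3:3:1 hypothesis (Σ ratio = 16, N = 1276):
  black rough-coated: 1276 × 9/16 = 717.75
  black smooth-coated: 1276 × 3/16 = 239.25
  white rough-coated: 1276 × 3/16 = 239.25
  white smooth-coated: 1276 × 1/16 = 79.75
Contribution of black smooth-coated: (237 − 239.25)² / 239.25 = 0.0212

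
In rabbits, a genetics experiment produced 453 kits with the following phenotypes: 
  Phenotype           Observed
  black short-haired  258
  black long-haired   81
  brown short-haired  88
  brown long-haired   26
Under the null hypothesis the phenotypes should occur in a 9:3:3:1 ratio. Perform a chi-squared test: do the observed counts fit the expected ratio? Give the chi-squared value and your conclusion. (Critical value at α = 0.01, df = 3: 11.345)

The 9:3:3:1 ratio has 16 parts, so with N = 453 the expected counts are:
  black short-haired: 453 × 9/16 = 254.8125
  black long-haired: 453 × 3/16 = 84.9375
  brown short-haired: 453 × 3/16 = 84.9375
  brown long-haired: 453 × 1/16 = 28.3125
χ² = Σ (O − E)² / E
  black short-haired: (258 − 254.8125)² / 254.8125 = 0.0399
  black long-haired: (81 − 84.9375)² / 84.9375 = 0.1825
  brown short-haired: (88 − 84.9375)² / 84.9375 = 0.1104
  brown long-haired: (26 − 28.3125)² / 28.3125 = 0.1889
χ² = 0.0399 + 0.1825 + 0.1104 + 0.1889 = 0.5217 ≈ 0.522
Degrees of freedom = 4 − 1 = 3; critical value at α = 0.01 is 11.345.
Since 0.522 < 11.345, we fail to reject the null hypothesis — the data are consistent with the 9:3:3:1 ratio.

0.522; consistent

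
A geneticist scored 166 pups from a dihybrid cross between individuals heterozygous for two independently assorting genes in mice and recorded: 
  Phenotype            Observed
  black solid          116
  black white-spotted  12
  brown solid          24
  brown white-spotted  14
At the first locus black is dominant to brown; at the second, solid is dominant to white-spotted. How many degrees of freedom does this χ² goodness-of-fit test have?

A dihybrid F₂ with independent assortment and complete dominance at both loci gives a 9:3:3:1 phenotypic ratio.
A goodness-of-fit test with 4 phenotype classes has df = 4 − 1 = 3.

3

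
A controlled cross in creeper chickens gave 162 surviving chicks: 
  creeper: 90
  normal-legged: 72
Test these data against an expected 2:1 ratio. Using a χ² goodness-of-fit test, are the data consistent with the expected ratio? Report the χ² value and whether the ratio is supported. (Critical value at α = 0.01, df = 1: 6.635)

Total ratio parts = 3. Expected numbers out of 162:
  creeper: 162 × 2/3 = 108
  normal-legged: 162 × 1/3 = 54
χ² = Σ (O − E)² / E
  creeper: (90 − 108)² / 108 = 3.0000
  normal-legged: (72 − 54)² / 54 = 6.0000
χ² = 3.0000 + 6.0000 = 9.000
Degrees of freedom = 2 − 1 = 1; critical value at α = 0.01 is 6.635.
Since 9.000 > 6.635, we reject the null hypothesis — the data do not fit the 2:1 ratio.

9.000; not consistent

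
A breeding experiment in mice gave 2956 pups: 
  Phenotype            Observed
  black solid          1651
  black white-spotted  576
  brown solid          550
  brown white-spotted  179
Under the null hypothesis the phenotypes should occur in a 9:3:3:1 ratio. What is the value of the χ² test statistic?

Total ratio parts = 16. Expected numbers out of 2956:
  black solid: 2956 × 9/16 = 1662.75
  black white-spotted: 2956 × 3/16 = 554.25
  brown solid: 2956 × 3/16 = 554.25
  brown white-spotted: 2956 × 1/16 = 184.75
χ² = Σ (O − E)² / E
  black solid: (1651 − 1662.75)² / 1662.75 = 0.0830
  black white-spotted: (576 − 554.25)² / 554.25 = 0.8535
  brown solid: (550 − 554.25)² / 554.25 = 0.0326
  brown white-spotted: (179 − 184.75)² / 184.75 = 0.1790
χ² = 0.0830 + 0.8535 + 0.0326 + 0.1790 = 1.1481 ≈ 1.148

1.148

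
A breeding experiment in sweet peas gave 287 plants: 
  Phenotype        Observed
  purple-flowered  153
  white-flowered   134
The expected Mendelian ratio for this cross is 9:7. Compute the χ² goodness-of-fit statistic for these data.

Total ratio parts = 16. Expected numbers out of 287:
  purple-flowered: 287 × 9/16 = 161.4375
  white-flowered: 287 × 7/16 = 125.5625
χ² = Σ (O − E)² / E
  purple-flowered: (153 − 161.4375)² / 161.4375 = 0.4410
  white-flowered: (134 − 125.5625)² / 125.5625 = 0.5670
χ² = 0.4410 + 0.5670 = 1.008

1.008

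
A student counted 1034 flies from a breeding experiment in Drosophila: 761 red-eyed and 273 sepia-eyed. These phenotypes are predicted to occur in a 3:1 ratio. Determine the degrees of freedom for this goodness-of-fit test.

1

A goodness-of-fit test with 2 phenotype classes has df = 2 − 1 = 1.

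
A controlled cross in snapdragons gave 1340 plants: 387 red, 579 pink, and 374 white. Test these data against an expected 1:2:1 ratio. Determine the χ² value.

24.972

Expected counts for N = 1340 under a 1:2:1 ratio (total parts = 4):
  red: 1340 × 1/4 = 335
  pink: 1340 × 2/4 = 670
  white: 1340 × 1/4 = 335
χ² = Σ (O − E)² / E
  red: (387 − 335)² / 335 = 8.0716
  pink: (579 − 670)² / 670 = 12.3597
  white: (374 − 335)² / 335 = 4.5403
χ² = 8.0716 + 12.3597 + 4.5403 = 24.9716 ≈ 24.972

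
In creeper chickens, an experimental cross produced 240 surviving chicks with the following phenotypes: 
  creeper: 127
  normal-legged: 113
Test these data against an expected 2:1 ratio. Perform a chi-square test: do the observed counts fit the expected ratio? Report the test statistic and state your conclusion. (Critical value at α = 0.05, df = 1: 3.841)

20.419; not consistent

Total ratio parts = 3. Expected numbers out of 240:
  creeper: 240 × 2/3 = 160
  normal-legged: 240 × 1/3 = 80
χ² = Σ (O − E)² / E
  creeper: (127 − 160)² / 160 = 6.8063
  normal-legged: (113 − 80)² / 80 = 13.6125
χ² = 6.8063 + 13.6125 = 20.4188 ≈ 20.419
Degrees of freedom = 2 − 1 = 1; critical value at α = 0.05 is 3.841.
Since 20.419 > 3.841, we reject the null hypothesis — the data do not fit the 2:1 ratio.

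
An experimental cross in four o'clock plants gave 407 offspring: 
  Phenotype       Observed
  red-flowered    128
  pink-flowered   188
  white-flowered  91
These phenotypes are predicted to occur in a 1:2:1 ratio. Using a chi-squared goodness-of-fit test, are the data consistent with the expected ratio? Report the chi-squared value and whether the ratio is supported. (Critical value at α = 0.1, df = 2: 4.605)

9.088; not consistent

Expected counts for N = 407 under a 1:2:1 ratio (total parts = 4):
  red-flowered: 407 × 1/4 = 101.75
  pink-flowered: 407 × 2/4 = 203.5
  white-flowered: 407 × 1/4 = 101.75
χ² = Σ (O − E)² / E
  red-flowered: (128 − 101.75)² / 101.75 = 6.7721
  pink-flowered: (188 − 203.5)² / 203.5 = 1.1806
  white-flowered: (91 − 101.75)² / 101.75 = 1.1357
χ² = 6.7721 + 1.1806 + 1.1357 = 9.0884 ≈ 9.088
Degrees of freedom = 3 − 1 = 2; critical value at α = 0.1 is 4.605.
Since 9.088 > 4.605, we reject the null hypothesis — the data do not fit the 1:2:1 ratio.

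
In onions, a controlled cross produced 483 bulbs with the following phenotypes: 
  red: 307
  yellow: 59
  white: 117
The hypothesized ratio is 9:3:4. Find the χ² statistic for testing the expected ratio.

15.706

The 9:3:4 ratio has 16 parts, so with N = 483 the expected counts are:
  red: 483 × 9/16 = 271.6875
  yellow: 483 × 3/16 = 90.5625
  white: 483 × 4/16 = 120.75
χ² = Σ (O − E)² / E
  red: (307 − 271.6875)² / 271.6875 = 4.5897
  yellow: (59 − 90.5625)² / 90.5625 = 11.0000
  white: (117 − 120.75)² / 120.75 = 0.1165
χ² = 4.5897 + 11.0000 + 0.1165 = 15.7062 ≈ 15.706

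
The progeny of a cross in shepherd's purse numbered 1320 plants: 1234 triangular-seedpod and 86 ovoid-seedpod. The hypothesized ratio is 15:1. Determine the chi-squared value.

Under the 15:1 hypothesis (Σ ratio = 16, N = 1320):
  triangular-seedpod: 1320 × 15/16 = 1237.5
  ovoid-seedpod: 1320 × 1/16 = 82.5
χ² = Σ (O − E)² / E
  triangular-seedpod: (1234 − 1237.5)² / 1237.5 = 0.0099
  ovoid-seedpod: (86 − 82.5)² / 82.5 = 0.1485
χ² = 0.0099 + 0.1485 = 0.1584 ≈ 0.158

0.158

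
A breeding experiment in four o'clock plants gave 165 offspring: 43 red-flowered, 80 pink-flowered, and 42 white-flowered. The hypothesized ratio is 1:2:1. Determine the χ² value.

0.164

Expected counts for N = 165 under a 1:2:1 ratio (total parts = 4):
  red-flowered: 165 × 1/4 = 41.25
  pink-flowered: 165 × 2/4 = 82.5
  white-flowered: 165 × 1/4 = 41.25
χ² = Σ (O − E)² / E
  red-flowered: (43 − 41.25)² / 41.25 = 0.0742
  pink-flowered: (80 − 82.5)² / 82.5 = 0.0758
  white-flowered: (42 − 41.25)² / 41.25 = 0.0136
χ² = 0.0742 + 0.0758 + 0.0136 = 0.1636 ≈ 0.164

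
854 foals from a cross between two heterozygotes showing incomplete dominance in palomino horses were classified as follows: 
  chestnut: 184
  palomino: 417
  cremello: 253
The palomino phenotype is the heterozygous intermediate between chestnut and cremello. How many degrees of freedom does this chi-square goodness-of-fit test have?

With incomplete dominance, a heterozygote × heterozygote cross gives a 1:2:1 phenotypic ratio.
A goodness-of-fit test with 3 phenotype classes has df = 3 − 1 = 2.

2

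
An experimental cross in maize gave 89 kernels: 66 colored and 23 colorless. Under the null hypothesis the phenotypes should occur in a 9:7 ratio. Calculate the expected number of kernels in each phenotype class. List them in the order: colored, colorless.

The 9:7 ratio has 16 parts, so with N = 89 the expected counts are:
  colored: 89 × 9/16 = 50.0625
  colorless: 89 × 7/16 = 38.9375

50.0625, 38.9375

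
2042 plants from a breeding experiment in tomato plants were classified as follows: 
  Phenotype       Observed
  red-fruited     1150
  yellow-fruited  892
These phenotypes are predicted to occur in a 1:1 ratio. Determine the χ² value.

32.597

Under the 1:1 hypothesis (Σ ratio = 2, N = 2042):
  red-fruited: 2042 × 1/2 = 1021
  yellow-fruited: 2042 × 1/2 = 1021
χ² = Σ (O − E)² / E
  red-fruited: (1150 − 1021)² / 1021 = 16.2987
  yellow-fruited: (892 − 1021)² / 1021 = 16.2987
χ² = 16.2987 + 16.2987 = 32.5974 ≈ 32.597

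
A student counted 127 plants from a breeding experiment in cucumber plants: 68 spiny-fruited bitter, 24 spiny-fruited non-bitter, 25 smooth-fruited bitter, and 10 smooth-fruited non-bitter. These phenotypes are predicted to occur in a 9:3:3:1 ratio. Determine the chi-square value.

0.762

Under the 9:3:3:1 hypothesis (Σ ratio = 16, N = 127):
  spiny-fruited bitter: 127 × 9/16 = 71.4375
  spiny-fruited non-bitter: 127 × 3/16 = 23.8125
  smooth-fruited bitter: 127 × 3/16 = 23.8125
  smooth-fruited non-bitter: 127 × 1/16 = 7.9375
χ² = Σ (O − E)² / E
  spiny-fruited bitter: (68 − 71.4375)² / 71.4375 = 0.1654
  spiny-fruited non-bitter: (24 − 23.8125)² / 23.8125 = 0.0015
  smooth-fruited bitter: (25 − 23.8125)² / 23.8125 = 0.0592
  smooth-fruited non-bitter: (10 − 7.9375)² / 7.9375 = 0.5359
χ² = 0.1654 + 0.0015 + 0.0592 + 0.5359 = 0.762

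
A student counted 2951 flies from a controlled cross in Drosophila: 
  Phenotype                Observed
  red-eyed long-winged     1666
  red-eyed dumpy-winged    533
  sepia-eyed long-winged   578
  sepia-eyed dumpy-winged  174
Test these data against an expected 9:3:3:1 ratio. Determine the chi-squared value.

Total ratio parts = 16. Expected numbers out of 2951:
  red-eyed long-winged: 2951 × 9/16 = 1659.9375
  red-eyed dumpy-winged: 2951 × 3/16 = 553.3125
  sepia-eyed long-winged: 2951 × 3/16 = 553.3125
  sepia-eyed dumpy-winged: 2951 × 1/16 = 184.4375
χ² = Σ (O − E)² / E
  red-eyed long-winged: (1666 − 1659.9375)² / 1659.9375 = 0.0221
  red-eyed dumpy-winged: (533 − 553.3125)² / 553.3125 = 0.7457
  sepia-eyed long-winged: (578 − 553.3125)² / 553.3125 = 1.1015
  sepia-eyed dumpy-winged: (174 − 184.4375)² / 184.4375 = 0.5907
χ² = 0.0221 + 0.7457 + 1.1015 + 0.5907 = 2.460

2.460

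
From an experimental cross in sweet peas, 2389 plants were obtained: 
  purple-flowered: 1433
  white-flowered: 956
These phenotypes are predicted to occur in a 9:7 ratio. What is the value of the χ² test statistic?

Under the 9:7 hypothesis (Σ ratio = 16, N = 2389):
  purple-flowered: 2389 × 9/16 = 1343.8125
  white-flowered: 2389 × 7/16 = 1045.1875
χ² = Σ (O − E)² / E
  purple-flowered: (1433 − 1343.8125)² / 1343.8125 = 5.9193
  white-flowered: (956 − 1045.1875)² / 1045.1875 = 7.6105
χ² = 5.9193 + 7.6105 = 13.5298 ≈ 13.530

13.530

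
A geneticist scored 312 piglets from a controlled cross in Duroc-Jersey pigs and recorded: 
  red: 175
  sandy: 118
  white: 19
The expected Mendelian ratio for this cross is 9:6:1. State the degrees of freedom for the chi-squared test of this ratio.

2

A goodness-of-fit test with 3 phenotype classes has df = 3 − 1 = 2.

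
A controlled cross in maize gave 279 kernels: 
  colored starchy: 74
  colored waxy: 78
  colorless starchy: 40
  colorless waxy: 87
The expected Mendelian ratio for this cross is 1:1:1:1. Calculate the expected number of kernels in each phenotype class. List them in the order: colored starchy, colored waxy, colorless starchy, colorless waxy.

Expected counts for N = 279 under a 1:1:1:1 ratio (total parts = 4):
  colored starchy: 279 × 1/4 = 69.75
  colored waxy: 279 × 1/4 = 69.75
  colorless starchy: 279 × 1/4 = 69.75
  colorless waxy: 279 × 1/4 = 69.75

69.75, 69.75, 69.75, 69.75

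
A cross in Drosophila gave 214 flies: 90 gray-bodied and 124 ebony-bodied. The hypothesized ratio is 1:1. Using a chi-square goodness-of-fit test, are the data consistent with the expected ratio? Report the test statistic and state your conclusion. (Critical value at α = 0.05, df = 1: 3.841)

The 1:1 ratio has 2 parts, so with N = 214 the expected counts are:
  gray-bodied: 214 × 1/2 = 107
  ebony-bodied: 214 × 1/2 = 107
χ² = Σ (O − E)² / E
  gray-bodied: (90 − 107)² / 107 = 2.7009
  ebony-bodied: (124 − 107)² / 107 = 2.7009
χ² = 2.7009 + 2.7009 = 5.4018 ≈ 5.402
Degrees of freedom = 2 − 1 = 1; critical value at α = 0.05 is 3.841.
Since 5.402 > 3.841, we reject the null hypothesis — the data do not fit the 1:1 ratio.

5.402; not consistent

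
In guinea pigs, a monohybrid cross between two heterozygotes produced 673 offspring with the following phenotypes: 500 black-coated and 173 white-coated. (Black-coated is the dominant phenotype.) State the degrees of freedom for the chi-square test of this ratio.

For a monohybrid cross between heterozygotes with complete dominance, the expected phenotypic ratio is 3:1.
A goodness-of-fit test with 2 phenotype classes has df = 2 − 1 = 1.

1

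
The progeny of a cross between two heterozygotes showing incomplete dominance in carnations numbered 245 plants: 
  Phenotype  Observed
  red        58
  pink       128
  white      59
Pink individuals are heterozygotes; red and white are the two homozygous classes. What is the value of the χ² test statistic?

0.502

With incomplete dominance, a heterozygote × heterozygote cross gives a 1:2:1 phenotypic ratio.
The 1:2:1 ratio has 4 parts, so with N = 245 the expected counts are:
  red: 245 × 1/4 = 61.25
  pink: 245 × 2/4 = 122.5
  white: 245 × 1/4 = 61.25
χ² = Σ (O − E)² / E
  red: (58 − 61.25)² / 61.25 = 0.1724
  pink: (128 − 122.5)² / 122.5 = 0.2469
  white: (59 − 61.25)² / 61.25 = 0.0827
χ² = 0.1724 + 0.2469 + 0.0827 = 0.502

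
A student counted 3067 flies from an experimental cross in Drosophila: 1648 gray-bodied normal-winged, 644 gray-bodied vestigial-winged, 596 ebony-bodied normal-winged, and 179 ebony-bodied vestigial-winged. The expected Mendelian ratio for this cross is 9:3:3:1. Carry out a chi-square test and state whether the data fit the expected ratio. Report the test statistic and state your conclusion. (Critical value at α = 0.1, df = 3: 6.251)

13.320; not consistent

Expected counts for N = 3067 under a 9:3:3:1 ratio (total parts = 16):
  gray-bodied normal-winged: 3067 × 9/16 = 1725.1875
  gray-bodied vestigial-winged: 3067 × 3/16 = 575.0625
  ebony-bodied normal-winged: 3067 × 3/16 = 575.0625
  ebony-bodied vestigial-winged: 3067 × 1/16 = 191.6875
χ² = Σ (O − E)² / E
  gray-bodied normal-winged: (1648 − 1725.1875)² / 1725.1875 = 3.4535
  gray-bodied vestigial-winged: (644 − 575.0625)² / 575.0625 = 8.2641
  ebony-bodied normal-winged: (596 − 575.0625)² / 575.0625 = 0.7623
  ebony-bodied vestigial-winged: (179 − 191.6875)² / 191.6875 = 0.8398
χ² = 3.4535 + 8.2641 + 0.7623 + 0.8398 = 13.3197 ≈ 13.320
Degrees of freedom = 4 − 1 = 3; critical value at α = 0.1 is 6.251.
Since 13.320 > 6.251, we reject the null hypothesis — the data do not fit the 9:3:3:1 ratio.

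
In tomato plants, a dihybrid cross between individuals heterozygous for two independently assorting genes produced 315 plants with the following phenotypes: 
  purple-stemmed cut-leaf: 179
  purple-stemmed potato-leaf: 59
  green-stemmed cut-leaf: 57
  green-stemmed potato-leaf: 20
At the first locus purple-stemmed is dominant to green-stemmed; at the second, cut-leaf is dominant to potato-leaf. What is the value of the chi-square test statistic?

0.096

A dihybrid F₂ with independent assortment and complete dominance at both loci gives a 9:3:3:1 phenotypic ratio.
Total ratio parts = 16. Expected numbers out of 315:
  purple-stemmed cut-leaf: 315 × 9/16 = 177.1875
  purple-stemmed potato-leaf: 315 × 3/16 = 59.0625
  green-stemmed cut-leaf: 315 × 3/16 = 59.0625
  green-stemmed potato-leaf: 315 × 1/16 = 19.6875
χ² = Σ (O − E)² / E
  purple-stemmed cut-leaf: (179 − 177.1875)² / 177.1875 = 0.0185
  purple-stemmed potato-leaf: (59 − 59.0625)² / 59.0625 = 0.0001
  green-stemmed cut-leaf: (57 − 59.0625)² / 59.0625 = 0.0720
  green-stemmed potato-leaf: (20 − 19.6875)² / 19.6875 = 0.0050
χ² = 0.0185 + 0.0001 + 0.0720 + 0.0050 = 0.0956 ≈ 0.096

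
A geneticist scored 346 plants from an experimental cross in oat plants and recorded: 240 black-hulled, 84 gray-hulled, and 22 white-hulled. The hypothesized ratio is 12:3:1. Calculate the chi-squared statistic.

7.110

Under the 12:3:1 hypothesis (Σ ratio = 16, N = 346):
  black-hulled: 346 × 12/16 = 259.5
  gray-hulled: 346 × 3/16 = 64.875
  white-hulled: 346 × 1/16 = 21.625
χ² = Σ (O − E)² / E
  black-hulled: (240 − 259.5)² / 259.5 = 1.4653
  gray-hulled: (84 − 64.875)² / 64.875 = 5.6380
  white-hulled: (22 − 21.625)² / 21.625 = 0.0065
χ² = 1.4653 + 5.6380 + 0.0065 = 7.1098 ≈ 7.110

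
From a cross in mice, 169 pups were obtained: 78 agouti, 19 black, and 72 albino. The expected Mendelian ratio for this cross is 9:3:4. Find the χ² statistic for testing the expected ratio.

29.091

The 9:3:4 ratio has 16 parts, so with N = 169 the expected counts are:
  agouti: 169 × 9/16 = 95.0625
  black: 169 × 3/16 = 31.6875
  albino: 169 × 4/16 = 42.25
χ² = Σ (O − E)² / E
  agouti: (78 − 95.0625)² / 95.0625 = 3.0625
  black: (19 − 31.6875)² / 31.6875 = 5.0800
  albino: (72 − 42.25)² / 42.25 = 20.9482
χ² = 3.0625 + 5.0800 + 20.9482 = 29.0907 ≈ 29.091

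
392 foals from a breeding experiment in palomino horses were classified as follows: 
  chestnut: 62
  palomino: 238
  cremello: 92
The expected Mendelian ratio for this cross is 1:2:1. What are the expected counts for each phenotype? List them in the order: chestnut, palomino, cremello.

98, 196, 98

Expected counts for N = 392 under a 1:2:1 ratio (total parts = 4):
  chestnut: 392 × 1/4 = 98
  palomino: 392 × 2/4 = 196
  cremello: 392 × 1/4 = 98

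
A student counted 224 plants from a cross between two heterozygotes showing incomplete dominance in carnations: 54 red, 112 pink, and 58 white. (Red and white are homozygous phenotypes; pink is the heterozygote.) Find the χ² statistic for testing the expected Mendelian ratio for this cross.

0.143

With incomplete dominance, a heterozygote × heterozygote cross gives a 1:2:1 phenotypic ratio.
Total ratio parts = 4. Expected numbers out of 224:
  red: 224 × 1/4 = 56
  pink: 224 × 2/4 = 112
  white: 224 × 1/4 = 56
χ² = Σ (O − E)² / E
  red: (54 − 56)² / 56 = 0.0714
  pink: (112 − 112)² / 112 = 0.0000
  white: (58 − 56)² / 56 = 0.0714
χ² = 0.0714 + 0.0000 + 0.0714 = 0.1428 ≈ 0.143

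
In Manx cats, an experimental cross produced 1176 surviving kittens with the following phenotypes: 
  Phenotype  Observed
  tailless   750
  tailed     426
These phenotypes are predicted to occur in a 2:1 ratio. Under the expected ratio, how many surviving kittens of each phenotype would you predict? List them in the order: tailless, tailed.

784, 392

The 2:1 ratio has 3 parts, so with N = 1176 the expected counts are:
  tailless: 1176 × 2/3 = 784
  tailed: 1176 × 1/3 = 392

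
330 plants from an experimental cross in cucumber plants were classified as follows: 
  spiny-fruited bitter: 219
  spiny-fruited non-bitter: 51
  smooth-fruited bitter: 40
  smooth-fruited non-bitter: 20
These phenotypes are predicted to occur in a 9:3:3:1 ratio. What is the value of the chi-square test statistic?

15.665

Expected counts for N = 330 under a 9:3:3:1 ratio (total parts = 16):
  spiny-fruited bitter: 330 × 9/16 = 185.625
  spiny-fruited non-bitter: 330 × 3/16 = 61.875
  smooth-fruited bitter: 330 × 3/16 = 61.875
  smooth-fruited non-bitter: 330 × 1/16 = 20.625
χ² = Σ (O − E)² / E
  spiny-fruited bitter: (219 − 185.625)² / 185.625 = 6.0008
  spiny-fruited non-bitter: (51 − 61.875)² / 61.875 = 1.9114
  smooth-fruited bitter: (40 − 61.875)² / 61.875 = 7.7336
  smooth-fruited non-bitter: (20 − 20.625)² / 20.625 = 0.0189
χ² = 6.0008 + 1.9114 + 7.7336 + 0.0189 = 15.6647 ≈ 15.665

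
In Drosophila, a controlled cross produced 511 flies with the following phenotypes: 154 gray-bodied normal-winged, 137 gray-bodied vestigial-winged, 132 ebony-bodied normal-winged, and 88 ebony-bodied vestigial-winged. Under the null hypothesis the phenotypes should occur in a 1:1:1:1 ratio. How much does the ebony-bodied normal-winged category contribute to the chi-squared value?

0.141

Under the 1:1:1:1 hypothesis (Σ ratio = 4, N = 511):
  gray-bodied normal-winged: 511 × 1/4 = 127.75
  gray-bodied vestigial-winged: 511 × 1/4 = 127.75
  ebony-bodied normal-winged: 511 × 1/4 = 127.75
  ebony-bodied vestigial-winged: 511 × 1/4 = 127.75
Contribution of ebony-bodied normal-winged: (132 − 127.75)² / 127.75 = 0.1414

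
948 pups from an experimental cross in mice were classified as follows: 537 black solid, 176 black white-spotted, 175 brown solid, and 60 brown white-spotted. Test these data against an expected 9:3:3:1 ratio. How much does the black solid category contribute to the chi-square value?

The 9:3:3:1 ratio has 16 parts, so with N = 948 the expected counts are:
  black solid: 948 × 9/16 = 533.25
  black white-spotted: 948 × 3/16 = 177.75
  brown solid: 948 × 3/16 = 177.75
  brown white-spotted: 948 × 1/16 = 59.25
Contribution of black solid: (537 − 533.25)² / 533.25 = 0.0264

0.026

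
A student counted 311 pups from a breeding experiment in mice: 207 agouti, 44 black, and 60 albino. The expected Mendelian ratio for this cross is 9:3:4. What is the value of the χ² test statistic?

Under the 9:3:4 hypothesis (Σ ratio = 16, N = 311):
  agouti: 311 × 9/16 = 174.9375
  black: 311 × 3/16 = 58.3125
  albino: 311 × 4/16 = 77.75
χ² = Σ (O − E)² / E
  agouti: (207 − 174.9375)² / 174.9375 = 5.8764
  black: (44 − 58.3125)² / 58.3125 = 3.5129
  albino: (60 − 77.75)² / 77.75 = 4.0523
χ² = 5.8764 + 3.5129 + 4.0523 = 13.4416 ≈ 13.442

13.442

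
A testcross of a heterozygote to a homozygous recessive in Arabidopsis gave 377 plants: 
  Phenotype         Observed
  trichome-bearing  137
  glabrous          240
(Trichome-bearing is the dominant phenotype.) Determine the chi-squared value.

28.141

A testcross of a heterozygote (Aa × aa) gives a 1:1 phenotypic ratio.
Expected counts for N = 377 under a 1:1 ratio (total parts = 2):
  trichome-bearing: 377 × 1/2 = 188.5
  glabrous: 377 × 1/2 = 188.5
χ² = Σ (O − E)² / E
  trichome-bearing: (137 − 188.5)² / 188.5 = 14.0703
  glabrous: (240 − 188.5)² / 188.5 = 14.0703
χ² = 14.0703 + 14.0703 = 28.1406 ≈ 28.141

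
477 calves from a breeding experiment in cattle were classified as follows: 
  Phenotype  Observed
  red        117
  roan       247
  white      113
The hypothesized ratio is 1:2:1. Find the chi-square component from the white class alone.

0.328

Total ratio parts = 4. Expected numbers out of 477:
  red: 477 × 1/4 = 119.25
  roan: 477 × 2/4 = 238.5
  white: 477 × 1/4 = 119.25
Contribution of white: (113 − 119.25)² / 119.25 = 0.3276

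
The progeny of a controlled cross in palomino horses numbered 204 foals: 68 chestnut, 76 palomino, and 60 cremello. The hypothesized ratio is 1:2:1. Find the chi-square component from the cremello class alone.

The 1:2:1 ratio has 4 parts, so with N = 204 the expected counts are:
  chestnut: 204 × 1/4 = 51
  palomino: 204 × 2/4 = 102
  cremello: 204 × 1/4 = 51
Contribution of cremello: (60 − 51)² / 51 = 1.5882

1.588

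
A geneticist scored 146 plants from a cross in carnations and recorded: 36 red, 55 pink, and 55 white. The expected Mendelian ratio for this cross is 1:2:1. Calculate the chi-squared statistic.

13.822

Expected counts for N = 146 under a 1:2:1 ratio (total parts = 4):
  red: 146 × 1/4 = 36.5
  pink: 146 × 2/4 = 73
  white: 146 × 1/4 = 36.5
χ² = Σ (O − E)² / E
  red: (36 − 36.5)² / 36.5 = 0.0068
  pink: (55 − 73)² / 73 = 4.4384
  white: (55 − 36.5)² / 36.5 = 9.3767
χ² = 0.0068 + 4.4384 + 9.3767 = 13.8219 ≈ 13.822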